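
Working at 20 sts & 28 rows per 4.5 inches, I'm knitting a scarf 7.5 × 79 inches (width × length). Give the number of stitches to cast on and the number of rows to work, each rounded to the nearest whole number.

Cast on 33 stitches and work 492 rows.

Stitch gauge = 20/4.5 = 4.444 sts/in; 7.5 × 4.444 = 33.33 → 33 sts.
Row gauge = 28/4.5 = 6.222 rows/in; 79 × 6.222 = 491.56 → 492 rows.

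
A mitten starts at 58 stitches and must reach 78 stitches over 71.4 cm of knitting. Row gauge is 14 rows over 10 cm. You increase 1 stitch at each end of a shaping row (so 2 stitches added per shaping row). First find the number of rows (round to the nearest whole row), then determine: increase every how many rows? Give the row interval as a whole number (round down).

Rows = 71.4 × 1.4 = 100.0 → 100 rows.
Stitches to add: 20 → 10 shaping rows (at 2 st each).
100 / 10 = 10.00 → every 10 rows.

Increase every 10th row.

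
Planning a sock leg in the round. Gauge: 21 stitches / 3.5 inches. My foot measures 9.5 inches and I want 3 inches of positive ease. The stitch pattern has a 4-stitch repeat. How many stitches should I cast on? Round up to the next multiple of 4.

Finished = 9.5 + 3 = 12.5 inches.
21 / 3.5 = 6 sts/in.
12.5 × 6 = 75.00 sts.
Next multiple of 4: 76.

CO 76 sts.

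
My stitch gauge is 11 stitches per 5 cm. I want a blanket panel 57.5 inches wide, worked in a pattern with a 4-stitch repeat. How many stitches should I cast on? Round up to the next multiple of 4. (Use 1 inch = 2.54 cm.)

57.5 in = 57.5 × 2.54 = 146.05 cm.
11 / 5 = 2.2 sts/cm.
146.05 × 2.2 = 321.31 sts.
→ 324.

CO 324 sts.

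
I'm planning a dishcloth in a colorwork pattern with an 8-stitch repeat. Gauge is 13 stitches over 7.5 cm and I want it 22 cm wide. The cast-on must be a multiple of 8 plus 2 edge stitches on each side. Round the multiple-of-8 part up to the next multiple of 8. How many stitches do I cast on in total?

Cast on 44 stitches.

13 / 7.5 = 1.733 sts per cm.
22 × 1.733 = 38.13 sts.
Less 4 edge sts → 34.13 for the repeat.
Next multiple of 8: 40.
Add back 4 edge sts → 44.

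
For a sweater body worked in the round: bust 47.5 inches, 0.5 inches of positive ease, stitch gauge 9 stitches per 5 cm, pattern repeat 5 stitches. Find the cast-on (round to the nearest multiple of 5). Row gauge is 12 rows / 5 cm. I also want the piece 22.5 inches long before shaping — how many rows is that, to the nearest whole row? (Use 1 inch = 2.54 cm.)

Finished = 47.5 + 0.5 = 48 inches.
48 inches × 2.54 = 121.92 cm.
9/5 = 1.8 sts per cm; 121.92 × 1.8 = 219.46 sts.
Nearest multiple of 5 → 220.
22.5 inches = 57.15 cm; × 2.4 = 137.16 → 137 rows.

Cast on 220 stitches; work 137 rows.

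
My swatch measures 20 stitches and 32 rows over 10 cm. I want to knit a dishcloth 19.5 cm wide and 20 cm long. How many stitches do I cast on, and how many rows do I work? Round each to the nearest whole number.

Cast on 39 stitches and work 64 rows.

Stitch gauge = 20/10 = 2 sts/cm; 19.5 × 2 = 39.00 → 39 sts.
Row gauge = 32/10 = 3.2 rows/cm; 20 × 3.2 = 64.00 → 64 rows.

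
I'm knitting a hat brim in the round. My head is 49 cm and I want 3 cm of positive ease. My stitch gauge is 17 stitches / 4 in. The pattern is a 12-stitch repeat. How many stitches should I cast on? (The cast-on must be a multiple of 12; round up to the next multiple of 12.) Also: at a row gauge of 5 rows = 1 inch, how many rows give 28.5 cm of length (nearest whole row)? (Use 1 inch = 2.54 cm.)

Finished = 49 + 3 = 52 cm.
52 cm × 1/2.54 = 20.47 inches.
17/4 = 4.25 sts per in; 20.47 × 4.25 = 87.01 sts.
Next multiple of 12 → 96.
28.5 cm = 11.22 inches; × 5 = 56.10 → 56 rows.

Cast on 96 stitches; work 56 rows.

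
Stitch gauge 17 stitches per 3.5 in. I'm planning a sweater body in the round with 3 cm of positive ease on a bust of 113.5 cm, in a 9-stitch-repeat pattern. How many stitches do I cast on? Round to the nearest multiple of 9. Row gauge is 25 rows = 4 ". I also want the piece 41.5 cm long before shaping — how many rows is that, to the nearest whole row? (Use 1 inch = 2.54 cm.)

Cast on 225 stitches; work 102 rows.

Finished = 113.5 + 3 = 116.5 cm.
116.5 cm × 1/2.54 = 45.87 inches.
17/3.5 = 4.857 sts per in; 45.87 × 4.857 = 222.78 sts.
Nearest multiple of 9 → 225.
41.5 cm = 16.34 inches; × 6.25 = 102.12 → 102 rows.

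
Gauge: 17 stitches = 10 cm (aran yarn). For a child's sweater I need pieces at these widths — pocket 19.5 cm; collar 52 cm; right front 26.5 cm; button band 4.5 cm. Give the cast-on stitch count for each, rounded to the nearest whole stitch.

Rate = 17/10 = 1.7 sts per cm.
pocket: 19.5 × 1.7 = 33.15 → 33.
collar: 52 × 1.7 = 88.40 → 88.
right front: 26.5 × 1.7 = 45.05 → 45.
button band: 4.5 × 1.7 = 7.65 → 8.

pocket 33; collar 88; right front 45; button band 8.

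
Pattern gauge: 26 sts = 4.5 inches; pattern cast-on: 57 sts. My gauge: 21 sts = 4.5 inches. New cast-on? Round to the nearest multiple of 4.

Scale factor = 21 / 26 = 0.808.
57 × 21 / 26 = 46.04 sts.
→ 48 sts.

Cast on 48 stitches.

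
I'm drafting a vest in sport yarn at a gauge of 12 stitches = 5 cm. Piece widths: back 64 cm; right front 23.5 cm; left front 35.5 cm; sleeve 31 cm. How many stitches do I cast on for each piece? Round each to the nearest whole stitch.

back 154; right front 56; left front 85; sleeve 74.

Rate = 12/5 = 2.4 sts per cm.
back: 64 × 2.4 = 153.60 → 154.
right front: 23.5 × 2.4 = 56.40 → 56.
left front: 35.5 × 2.4 = 85.20 → 85.
sleeve: 31 × 2.4 = 74.40 → 74.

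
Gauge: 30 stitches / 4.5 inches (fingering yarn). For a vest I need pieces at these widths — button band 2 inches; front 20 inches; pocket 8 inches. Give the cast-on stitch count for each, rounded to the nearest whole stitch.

button band 13; front 133; pocket 53.

Rate = 30/4.5 = 6.667 sts per in.
button band: 2 × 6.667 = 13.33 → 13.
front: 20 × 6.667 = 133.33 → 133.
pocket: 8 × 6.667 = 53.33 → 53.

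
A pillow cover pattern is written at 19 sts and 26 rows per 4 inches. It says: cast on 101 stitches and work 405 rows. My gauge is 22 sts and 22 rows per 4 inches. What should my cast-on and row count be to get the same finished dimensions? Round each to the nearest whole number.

Stitches: 101 × 22/19 = 116.95 → 117.
Rows: 405 × 22/26 = 342.69 → 343.

Cast on 117 stitches; work 343 rows.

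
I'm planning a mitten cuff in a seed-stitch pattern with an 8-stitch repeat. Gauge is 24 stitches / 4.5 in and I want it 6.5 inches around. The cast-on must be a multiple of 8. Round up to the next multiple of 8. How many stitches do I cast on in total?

Cast on 40 stitches.

24 / 4.5 = 5.333 sts per inch.
6.5 × 5.333 = 34.67 sts.
Next multiple of 8: 40.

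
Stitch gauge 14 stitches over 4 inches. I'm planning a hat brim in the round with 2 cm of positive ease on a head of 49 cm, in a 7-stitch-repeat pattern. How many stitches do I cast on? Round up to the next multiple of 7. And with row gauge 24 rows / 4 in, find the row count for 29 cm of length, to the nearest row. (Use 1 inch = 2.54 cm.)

Finished = 49 + 2 = 51 cm.
51 cm × 1/2.54 = 20.08 inches.
14/4 = 3.5 sts per in; 20.08 × 3.5 = 70.28 sts.
Next multiple of 7 → 77.
29 cm = 11.42 inches; × 6 = 68.50 → 69 rows.

Cast on 77 stitches; work 69 rows.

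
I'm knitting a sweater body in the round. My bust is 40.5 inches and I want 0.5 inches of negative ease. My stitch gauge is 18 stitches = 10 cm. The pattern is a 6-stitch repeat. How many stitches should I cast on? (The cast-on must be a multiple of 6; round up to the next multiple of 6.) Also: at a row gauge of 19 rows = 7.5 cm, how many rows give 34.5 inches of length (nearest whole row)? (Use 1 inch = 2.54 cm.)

Finished = 40.5 − 0.5 = 40 inches.
40 inches × 2.54 = 101.60 cm.
18/10 = 1.8 sts per cm; 101.60 × 1.8 = 182.88 sts.
Next multiple of 6 → 186.
34.5 inches = 87.63 cm; × 2.533 = 222.00 → 222 rows.

Cast on 186 stitches; work 222 rows.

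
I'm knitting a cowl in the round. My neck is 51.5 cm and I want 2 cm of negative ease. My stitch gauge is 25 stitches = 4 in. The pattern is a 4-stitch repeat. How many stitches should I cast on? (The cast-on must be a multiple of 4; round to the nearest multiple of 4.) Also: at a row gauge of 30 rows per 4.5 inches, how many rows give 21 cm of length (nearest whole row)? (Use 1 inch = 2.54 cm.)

Cast on 120 stitches; work 55 rows.

Finished = 51.5 − 2 = 49.5 cm.
49.5 cm × 1/2.54 = 19.49 inches.
25/4 = 6.25 sts per in; 19.49 × 6.25 = 121.80 sts.
Nearest multiple of 4 → 120.
21 cm = 8.27 inches; × 6.667 = 55.12 → 55 rows.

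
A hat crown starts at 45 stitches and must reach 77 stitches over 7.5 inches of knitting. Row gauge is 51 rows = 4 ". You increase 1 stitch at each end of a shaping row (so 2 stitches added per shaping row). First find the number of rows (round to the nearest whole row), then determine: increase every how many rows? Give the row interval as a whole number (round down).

Increase every 6th row.

Rows = 7.5 × 12.75 = 95.6 → 96 rows.
Stitches to add: 32 → 16 shaping rows (at 2 st each).
96 / 16 = 6.00 → every 6 rows.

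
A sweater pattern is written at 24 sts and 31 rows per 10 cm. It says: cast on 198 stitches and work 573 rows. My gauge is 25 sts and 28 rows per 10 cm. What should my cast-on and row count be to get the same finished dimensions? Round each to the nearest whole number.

Stitches: 198 × 25/24 = 206.25 → 206.
Rows: 573 × 28/31 = 517.55 → 518.

Cast on 206 stitches; work 518 rows.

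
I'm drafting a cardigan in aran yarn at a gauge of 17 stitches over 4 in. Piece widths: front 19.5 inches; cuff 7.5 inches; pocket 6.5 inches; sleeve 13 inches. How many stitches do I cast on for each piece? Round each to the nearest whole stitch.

Rate = 17/4 = 4.25 sts per in.
front: 19.5 × 4.25 = 82.88 → 83.
cuff: 7.5 × 4.25 = 31.88 → 32.
pocket: 6.5 × 4.25 = 27.62 → 28.
sleeve: 13 × 4.25 = 55.25 → 55.

front 83; cuff 32; pocket 28; sleeve 55.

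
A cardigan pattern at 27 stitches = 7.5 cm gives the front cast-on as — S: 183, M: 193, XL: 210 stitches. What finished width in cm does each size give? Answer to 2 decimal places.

27/7.5 = 3.6 sts per cm.
S: 183 / 3.6 = 50.833 → 50.83 cm.
M: 193 / 3.6 = 53.611 → 53.61 cm.
XL: 210 / 3.6 = 58.333 → 58.33 cm.

S 50.83 cm; M 53.61 cm; XL 58.33 cm.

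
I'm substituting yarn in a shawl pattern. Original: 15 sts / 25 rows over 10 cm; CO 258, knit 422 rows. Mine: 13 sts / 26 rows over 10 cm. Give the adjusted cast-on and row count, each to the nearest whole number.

Stitches: 258 × 13/15 = 223.60 → 224.
Rows: 422 × 26/25 = 438.88 → 439.

Cast on 224 stitches; work 439 rows.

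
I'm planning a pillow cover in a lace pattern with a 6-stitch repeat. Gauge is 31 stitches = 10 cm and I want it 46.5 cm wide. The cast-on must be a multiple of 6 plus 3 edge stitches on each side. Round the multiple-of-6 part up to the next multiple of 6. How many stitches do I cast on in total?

31 / 10 = 3.1 sts per cm.
46.5 × 3.1 = 144.15 sts.
Less 6 edge sts → 138.15 for the repeat.
Next multiple of 6: 144.
Add back 6 edge sts → 150.

Cast on 150 stitches.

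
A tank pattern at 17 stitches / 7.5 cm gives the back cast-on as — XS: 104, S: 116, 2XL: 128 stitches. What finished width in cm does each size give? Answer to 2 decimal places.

17/7.5 = 2.267 sts per cm.
XS: 104 / 2.267 = 45.882 → 45.88 cm.
S: 116 / 2.267 = 51.176 → 51.18 cm.
2XL: 128 / 2.267 = 56.471 → 56.47 cm.

XS 45.88 cm; S 51.18 cm; 2XL 56.47 cm.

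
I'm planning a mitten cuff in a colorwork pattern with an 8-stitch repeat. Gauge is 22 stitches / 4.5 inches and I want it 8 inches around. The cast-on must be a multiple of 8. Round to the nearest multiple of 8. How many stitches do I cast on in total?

Cast on 40 stitches.

22 / 4.5 = 4.889 sts per inch.
8 × 4.889 = 39.11 sts.
Nearest multiple of 8: 40.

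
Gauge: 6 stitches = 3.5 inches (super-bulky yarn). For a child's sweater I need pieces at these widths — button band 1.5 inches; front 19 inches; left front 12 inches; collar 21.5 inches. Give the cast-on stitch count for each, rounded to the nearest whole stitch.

button band 3; front 33; left front 21; collar 37.

Rate = 6/3.5 = 1.714 sts per in.
button band: 1.5 × 1.714 = 2.57 → 3.
front: 19 × 1.714 = 32.57 → 33.
left front: 12 × 1.714 = 20.57 → 21.
collar: 21.5 × 1.714 = 36.86 → 37.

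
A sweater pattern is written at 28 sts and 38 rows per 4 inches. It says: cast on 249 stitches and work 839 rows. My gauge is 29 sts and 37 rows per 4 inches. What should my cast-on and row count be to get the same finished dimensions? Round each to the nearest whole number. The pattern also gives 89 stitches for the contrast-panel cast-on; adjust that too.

Stitches: 249 × 29/28 = 257.89 → 258.
Rows: 839 × 37/38 = 816.92 → 817.
contrast-panel cast-on: 89 × 29/28 = 92.18 → 92.

Cast on 258 stitches; work 817 rows; contrast-panel cast-on 92 stitches.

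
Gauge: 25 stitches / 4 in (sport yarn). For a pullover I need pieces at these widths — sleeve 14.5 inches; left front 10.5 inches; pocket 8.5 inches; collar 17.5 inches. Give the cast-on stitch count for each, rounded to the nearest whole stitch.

Rate = 25/4 = 6.25 sts per in.
sleeve: 14.5 × 6.25 = 90.62 → 91.
left front: 10.5 × 6.25 = 65.62 → 66.
pocket: 8.5 × 6.25 = 53.12 → 53.
collar: 17.5 × 6.25 = 109.38 → 109.

sleeve 91; left front 66; pocket 53; collar 109.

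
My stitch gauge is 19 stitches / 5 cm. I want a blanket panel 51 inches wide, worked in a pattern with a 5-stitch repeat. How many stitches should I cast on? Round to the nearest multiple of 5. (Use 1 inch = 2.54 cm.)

51 in = 51 × 2.54 = 129.54 cm.
19 / 5 = 3.8 sts/cm.
129.54 × 3.8 = 492.25 sts.
→ 490.

CO 490 sts.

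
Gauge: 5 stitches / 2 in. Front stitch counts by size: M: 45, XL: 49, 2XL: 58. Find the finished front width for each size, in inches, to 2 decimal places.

M 18.00 inches; XL 19.60 inches; 2XL 23.20 inches.

5/2 = 2.5 sts per in.
M: 45 / 2.5 = 18.000 → 18.00 in.
XL: 49 / 2.5 = 19.600 → 19.60 in.
2XL: 58 / 2.5 = 23.200 → 23.20 in.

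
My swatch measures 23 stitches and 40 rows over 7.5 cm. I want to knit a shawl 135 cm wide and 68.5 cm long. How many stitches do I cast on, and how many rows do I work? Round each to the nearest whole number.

Stitch gauge = 23/7.5 = 3.067 sts/cm; 135 × 3.067 = 414.00 → 414 sts.
Row gauge = 40/7.5 = 5.333 rows/cm; 68.5 × 5.333 = 365.33 → 365 rows.

Cast on 414 stitches and work 365 rows.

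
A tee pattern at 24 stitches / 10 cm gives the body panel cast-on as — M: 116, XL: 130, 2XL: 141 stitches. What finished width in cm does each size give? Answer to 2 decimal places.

24/10 = 2.4 sts per cm.
M: 116 / 2.4 = 48.333 → 48.33 cm.
XL: 130 / 2.4 = 54.167 → 54.17 cm.
2XL: 141 / 2.4 = 58.750 → 58.75 cm.

M 48.33 cm; XL 54.17 cm; 2XL 58.75 cm.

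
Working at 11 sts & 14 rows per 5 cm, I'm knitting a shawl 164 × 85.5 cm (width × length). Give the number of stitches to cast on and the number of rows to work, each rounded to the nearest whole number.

Cast on 361 stitches and work 239 rows.

Stitch gauge = 11/5 = 2.2 sts/cm; 164 × 2.2 = 360.80 → 361 sts.
Row gauge = 14/5 = 2.8 rows/cm; 85.5 × 2.8 = 239.40 → 239 rows.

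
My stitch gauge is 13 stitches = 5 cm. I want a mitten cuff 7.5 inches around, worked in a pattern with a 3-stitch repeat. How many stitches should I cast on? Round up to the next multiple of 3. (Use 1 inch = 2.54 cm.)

51 stitches.

7.5 in = 7.5 × 2.54 = 19.05 cm.
13 / 5 = 2.6 sts/cm.
19.05 × 2.6 = 49.53 sts.
→ 51.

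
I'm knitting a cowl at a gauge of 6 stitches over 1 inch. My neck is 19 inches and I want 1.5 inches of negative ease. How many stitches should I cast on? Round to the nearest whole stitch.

Finished = 19 − 1.5 = 17.5 in.
6 / 1 = 6 sts per inch.
17.50 × 6 = 105.00 sts.

CO 105 sts.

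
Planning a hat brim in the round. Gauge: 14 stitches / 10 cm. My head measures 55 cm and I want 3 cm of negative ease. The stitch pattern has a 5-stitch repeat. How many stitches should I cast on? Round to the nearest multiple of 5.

Finished = 55 − 3 = 52 cm.
14 / 10 = 1.4 sts/cm.
52 × 1.4 = 72.80 sts.
Nearest multiple of 5: 75.

CO 75 sts.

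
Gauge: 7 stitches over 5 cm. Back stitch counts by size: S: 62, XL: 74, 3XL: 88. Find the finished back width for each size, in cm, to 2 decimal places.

S 44.29 cm; XL 52.86 cm; 3XL 62.86 cm.

7/5 = 1.4 sts per cm.
S: 62 / 1.4 = 44.286 → 44.29 cm.
XL: 74 / 1.4 = 52.857 → 52.86 cm.
3XL: 88 / 1.4 = 62.857 → 62.86 cm.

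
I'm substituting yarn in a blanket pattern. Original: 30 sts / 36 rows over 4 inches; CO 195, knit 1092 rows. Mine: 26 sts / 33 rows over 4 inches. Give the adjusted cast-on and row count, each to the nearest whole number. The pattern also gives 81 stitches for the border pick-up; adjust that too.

Stitches: 195 × 26/30 = 169.00 → 169.
Rows: 1092 × 33/36 = 1001.00 → 1001.
border pick-up: 81 × 26/30 = 70.20 → 70.

Cast on 169 stitches; work 1001 rows; border pick-up 70 stitches.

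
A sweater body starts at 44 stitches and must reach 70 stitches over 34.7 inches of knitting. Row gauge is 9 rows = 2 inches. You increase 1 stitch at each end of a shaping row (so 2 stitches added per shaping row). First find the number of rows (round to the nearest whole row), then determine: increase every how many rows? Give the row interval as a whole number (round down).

Increase every 12th row.

Rows = 34.7 × 4.5 = 156.2 → 156 rows.
Stitches to add: 26 → 13 shaping rows (at 2 st each).
156 / 13 = 12.00 → every 12 rows.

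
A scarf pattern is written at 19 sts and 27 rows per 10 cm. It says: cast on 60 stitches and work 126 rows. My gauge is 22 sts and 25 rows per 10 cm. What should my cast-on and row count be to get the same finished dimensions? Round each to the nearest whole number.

Cast on 69 stitches; work 117 rows.

Stitches: 60 × 22/19 = 69.47 → 69.
Rows: 126 × 25/27 = 116.67 → 117.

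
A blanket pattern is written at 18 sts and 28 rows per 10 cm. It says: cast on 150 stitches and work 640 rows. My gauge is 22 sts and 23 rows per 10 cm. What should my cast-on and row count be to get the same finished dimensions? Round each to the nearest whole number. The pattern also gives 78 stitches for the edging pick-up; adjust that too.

Cast on 183 stitches; work 526 rows; edging pick-up 95 stitches.

Stitches: 150 × 22/18 = 183.33 → 183.
Rows: 640 × 23/28 = 525.71 → 526.
edging pick-up: 78 × 22/18 = 95.33 → 95.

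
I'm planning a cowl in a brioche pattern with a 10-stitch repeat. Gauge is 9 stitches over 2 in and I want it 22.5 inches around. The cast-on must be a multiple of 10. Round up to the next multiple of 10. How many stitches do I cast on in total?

9 / 2 = 4.5 sts per inch.
22.5 × 4.5 = 101.25 sts.
Next multiple of 10: 110.

CO 110 sts.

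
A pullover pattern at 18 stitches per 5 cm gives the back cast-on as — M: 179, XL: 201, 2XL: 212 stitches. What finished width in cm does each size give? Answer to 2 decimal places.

M 49.72 cm; XL 55.83 cm; 2XL 58.89 cm.

18/5 = 3.6 sts per cm.
M: 179 / 3.6 = 49.722 → 49.72 cm.
XL: 201 / 3.6 = 55.833 → 55.83 cm.
2XL: 212 / 3.6 = 58.889 → 58.89 cm.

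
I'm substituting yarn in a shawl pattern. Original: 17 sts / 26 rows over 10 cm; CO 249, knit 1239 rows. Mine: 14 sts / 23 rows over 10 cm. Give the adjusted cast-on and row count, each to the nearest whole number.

Stitches: 249 × 14/17 = 205.06 → 205.
Rows: 1239 × 23/26 = 1096.04 → 1096.

Cast on 205 stitches; work 1096 rows.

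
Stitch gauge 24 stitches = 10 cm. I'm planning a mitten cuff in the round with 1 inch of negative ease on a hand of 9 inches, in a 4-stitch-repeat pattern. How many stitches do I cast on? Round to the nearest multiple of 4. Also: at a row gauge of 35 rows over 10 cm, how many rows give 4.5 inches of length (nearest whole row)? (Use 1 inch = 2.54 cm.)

Cast on 48 stitches; work 40 rows.

Finished = 9 − 1 = 8 inches.
8 inches × 2.54 = 20.32 cm.
24/10 = 2.4 sts per cm; 20.32 × 2.4 = 48.77 sts.
Nearest multiple of 4 → 48.
4.5 inches = 11.43 cm; × 3.5 = 40.01 → 40 rows.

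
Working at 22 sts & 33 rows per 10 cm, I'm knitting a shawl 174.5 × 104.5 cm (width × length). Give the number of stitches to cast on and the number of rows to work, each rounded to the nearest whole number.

Cast on 384 stitches and work 345 rows.

Stitch gauge = 22/10 = 2.2 sts/cm; 174.5 × 2.2 = 383.90 → 384 sts.
Row gauge = 33/10 = 3.3 rows/cm; 104.5 × 3.3 = 344.85 → 345 rows.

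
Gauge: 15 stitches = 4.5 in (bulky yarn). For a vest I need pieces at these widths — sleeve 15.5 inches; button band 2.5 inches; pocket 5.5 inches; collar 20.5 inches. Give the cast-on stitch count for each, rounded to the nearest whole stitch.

sleeve 52; button band 8; pocket 18; collar 68.

Rate = 15/4.5 = 3.333 sts per in.
sleeve: 15.5 × 3.333 = 51.67 → 52.
button band: 2.5 × 3.333 = 8.33 → 8.
pocket: 5.5 × 3.333 = 18.33 → 18.
collar: 20.5 × 3.333 = 68.33 → 68.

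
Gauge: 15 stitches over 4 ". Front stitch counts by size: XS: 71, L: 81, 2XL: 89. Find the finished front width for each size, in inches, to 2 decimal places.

15/4 = 3.75 sts per in.
XS: 71 / 3.75 = 18.933 → 18.93 in.
L: 81 / 3.75 = 21.600 → 21.60 in.
2XL: 89 / 3.75 = 23.733 → 23.73 in.

XS 18.93 inches; L 21.60 inches; 2XL 23.73 inches.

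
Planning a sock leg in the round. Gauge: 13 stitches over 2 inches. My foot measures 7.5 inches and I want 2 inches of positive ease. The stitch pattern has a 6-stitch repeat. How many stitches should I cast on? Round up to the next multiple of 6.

CO 66 sts.

Finished = 7.5 + 2 = 9.5 inches.
13 / 2 = 6.5 sts/in.
9.5 × 6.5 = 61.75 sts.
Next multiple of 6: 66.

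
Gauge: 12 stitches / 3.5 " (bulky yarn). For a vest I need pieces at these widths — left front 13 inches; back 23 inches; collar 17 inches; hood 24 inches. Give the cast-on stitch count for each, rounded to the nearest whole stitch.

left front 45; back 79; collar 58; hood 82.

Rate = 12/3.5 = 3.429 sts per in.
left front: 13 × 3.429 = 44.57 → 45.
back: 23 × 3.429 = 78.86 → 79.
collar: 17 × 3.429 = 58.29 → 58.
hood: 24 × 3.429 = 82.29 → 82.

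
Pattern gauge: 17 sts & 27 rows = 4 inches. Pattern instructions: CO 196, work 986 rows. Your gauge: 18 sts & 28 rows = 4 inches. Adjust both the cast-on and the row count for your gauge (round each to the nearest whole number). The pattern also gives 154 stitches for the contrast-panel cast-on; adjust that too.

Stitches: 196 × 18/17 = 207.53 → 208.
Rows: 986 × 28/27 = 1022.52 → 1023.
contrast-panel cast-on: 154 × 18/17 = 163.06 → 163.

Cast on 208 stitches; work 1023 rows; contrast-panel cast-on 163 stitches.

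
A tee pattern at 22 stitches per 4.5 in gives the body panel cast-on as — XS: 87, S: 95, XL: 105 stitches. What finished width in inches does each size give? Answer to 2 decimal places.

22/4.5 = 4.889 sts per in.
XS: 87 / 4.889 = 17.795 → 17.80 in.
S: 95 / 4.889 = 19.432 → 19.43 in.
XL: 105 / 4.889 = 21.477 → 21.48 in.

XS 17.80 inches; S 19.43 inches; XL 21.48 inches.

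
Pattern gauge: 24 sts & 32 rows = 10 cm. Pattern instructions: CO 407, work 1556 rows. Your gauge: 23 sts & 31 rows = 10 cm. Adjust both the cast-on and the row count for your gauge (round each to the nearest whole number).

Stitches: 407 × 23/24 = 390.04 → 390.
Rows: 1556 × 31/32 = 1507.38 → 1507.

Cast on 390 stitches; work 1507 rows.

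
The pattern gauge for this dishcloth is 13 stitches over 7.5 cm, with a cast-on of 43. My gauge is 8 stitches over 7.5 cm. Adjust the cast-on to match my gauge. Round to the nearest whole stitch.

Scale factor = 8 / 13 = 0.615.
43 × 8 / 13 = 26.46 sts.
→ 26 sts.

Cast on 26 stitches.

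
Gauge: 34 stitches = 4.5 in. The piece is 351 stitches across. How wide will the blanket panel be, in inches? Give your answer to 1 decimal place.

46.5 inches.

34 stitches / 4.5 inch = 7.556 stitches per inch.
351 / 7.556 = 46.46 inches.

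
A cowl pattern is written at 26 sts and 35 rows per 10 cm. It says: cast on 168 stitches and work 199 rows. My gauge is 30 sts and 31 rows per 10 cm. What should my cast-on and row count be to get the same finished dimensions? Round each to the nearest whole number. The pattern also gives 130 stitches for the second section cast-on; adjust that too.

Cast on 194 stitches; work 176 rows; second section cast-on 150 stitches.

Stitches: 168 × 30/26 = 193.85 → 194.
Rows: 199 × 31/35 = 176.26 → 176.
second section cast-on: 130 × 30/26 = 150.00 → 150.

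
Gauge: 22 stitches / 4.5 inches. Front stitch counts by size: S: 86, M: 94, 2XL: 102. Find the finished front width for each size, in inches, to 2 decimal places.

22/4.5 = 4.889 sts per in.
S: 86 / 4.889 = 17.591 → 17.59 in.
M: 94 / 4.889 = 19.227 → 19.23 in.
2XL: 102 / 4.889 = 20.864 → 20.86 in.

S 17.59 inches; M 19.23 inches; 2XL 20.86 inches.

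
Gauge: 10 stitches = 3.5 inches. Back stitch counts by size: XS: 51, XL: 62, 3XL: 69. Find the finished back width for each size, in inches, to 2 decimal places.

XS 17.85 inches; XL 21.70 inches; 3XL 24.15 inches.

10/3.5 = 2.857 sts per in.
XS: 51 / 2.857 = 17.850 → 17.85 in.
XL: 62 / 2.857 = 21.700 → 21.70 in.
3XL: 69 / 2.857 = 24.150 → 24.15 in.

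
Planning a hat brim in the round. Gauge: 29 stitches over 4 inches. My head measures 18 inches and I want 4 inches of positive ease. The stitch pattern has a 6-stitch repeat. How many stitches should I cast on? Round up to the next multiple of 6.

Finished = 18 + 4 = 22 inches.
29 / 4 = 7.25 sts/in.
22 × 7.25 = 159.50 sts.
Next multiple of 6: 162.

162 stitches.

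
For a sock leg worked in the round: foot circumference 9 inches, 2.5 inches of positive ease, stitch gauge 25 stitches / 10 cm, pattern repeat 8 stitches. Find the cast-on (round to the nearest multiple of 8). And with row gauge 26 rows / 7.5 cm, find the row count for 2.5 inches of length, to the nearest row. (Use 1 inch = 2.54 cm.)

Cast on 72 stitches; work 22 rows.

Finished = 9 + 2.5 = 11.5 inches.
11.5 inches × 2.54 = 29.21 cm.
25/10 = 2.5 sts per cm; 29.21 × 2.5 = 73.03 sts.
Nearest multiple of 8 → 72.
2.5 inches = 6.35 cm; × 3.467 = 22.01 → 22 rows.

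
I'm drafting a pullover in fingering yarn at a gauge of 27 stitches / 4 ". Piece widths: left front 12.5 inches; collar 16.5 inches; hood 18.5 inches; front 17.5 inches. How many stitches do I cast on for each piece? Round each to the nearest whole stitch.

left front 84; collar 111; hood 125; front 118.

Rate = 27/4 = 6.75 sts per in.
left front: 12.5 × 6.75 = 84.38 → 84.
collar: 16.5 × 6.75 = 111.38 → 111.
hood: 18.5 × 6.75 = 124.88 → 125.
front: 17.5 × 6.75 = 118.12 → 118.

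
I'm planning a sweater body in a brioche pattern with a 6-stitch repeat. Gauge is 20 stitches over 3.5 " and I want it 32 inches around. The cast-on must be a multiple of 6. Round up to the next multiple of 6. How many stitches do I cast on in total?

20 / 3.5 = 5.714 sts per inch.
32 × 5.714 = 182.86 sts.
Next multiple of 6: 186.

186 stitches.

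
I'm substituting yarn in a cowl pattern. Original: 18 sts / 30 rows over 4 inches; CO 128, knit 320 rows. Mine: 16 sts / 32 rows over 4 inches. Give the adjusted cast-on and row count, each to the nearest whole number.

Cast on 114 stitches; work 341 rows.

Stitches: 128 × 16/18 = 113.78 → 114.
Rows: 320 × 32/30 = 341.33 → 341.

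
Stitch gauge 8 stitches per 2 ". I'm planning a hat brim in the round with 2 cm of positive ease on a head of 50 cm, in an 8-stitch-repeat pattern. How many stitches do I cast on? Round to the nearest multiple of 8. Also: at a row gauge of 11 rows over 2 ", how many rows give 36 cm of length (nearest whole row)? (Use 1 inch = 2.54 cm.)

Finished = 50 + 2 = 52 cm.
52 cm × 1/2.54 = 20.47 inches.
8/2 = 4 sts per in; 20.47 × 4 = 81.89 sts.
Nearest multiple of 8 → 80.
36 cm = 14.17 inches; × 5.5 = 77.95 → 78 rows.

Cast on 80 stitches; work 78 rows.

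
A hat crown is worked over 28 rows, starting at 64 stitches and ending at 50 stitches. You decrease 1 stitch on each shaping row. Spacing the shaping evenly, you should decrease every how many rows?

Decrease every 2nd row.

Stitches to remove: |50 − 64| = 14.
Shaping rows needed: 14 / 1 = 14.
28 rows / 14 = every 2 rows.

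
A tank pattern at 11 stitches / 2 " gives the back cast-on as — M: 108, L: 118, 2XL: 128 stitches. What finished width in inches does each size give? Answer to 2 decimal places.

11/2 = 5.5 sts per in.
M: 108 / 5.5 = 19.636 → 19.64 in.
L: 118 / 5.5 = 21.455 → 21.45 in.
2XL: 128 / 5.5 = 23.273 → 23.27 in.

M 19.64 inches; L 21.45 inches; 2XL 23.27 inches.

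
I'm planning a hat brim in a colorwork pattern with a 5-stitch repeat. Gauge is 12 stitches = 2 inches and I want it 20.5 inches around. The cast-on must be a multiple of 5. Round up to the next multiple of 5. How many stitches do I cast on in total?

Cast on 125 stitches.

12 / 2 = 6 sts per inch.
20.5 × 6 = 123.00 sts.
Next multiple of 5: 125.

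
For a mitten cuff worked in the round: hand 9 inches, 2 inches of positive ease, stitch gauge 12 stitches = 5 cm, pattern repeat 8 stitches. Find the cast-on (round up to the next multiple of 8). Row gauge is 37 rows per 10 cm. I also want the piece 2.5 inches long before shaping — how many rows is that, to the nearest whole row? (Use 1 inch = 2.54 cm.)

Finished = 9 + 2 = 11 inches.
11 inches × 2.54 = 27.94 cm.
12/5 = 2.4 sts per cm; 27.94 × 2.4 = 67.06 sts.
Next multiple of 8 → 72.
2.5 inches = 6.35 cm; × 3.7 = 23.50 → 23 rows.

Cast on 72 stitches; work 23 rows.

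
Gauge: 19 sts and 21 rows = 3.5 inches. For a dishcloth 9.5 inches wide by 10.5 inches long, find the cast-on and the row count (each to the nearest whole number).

Cast on 52 stitches and work 63 rows.

Stitch gauge = 19/3.5 = 5.429 sts/in; 9.5 × 5.429 = 51.57 → 52 sts.
Row gauge = 21/3.5 = 6 rows/in; 10.5 × 6 = 63.00 → 63 rows.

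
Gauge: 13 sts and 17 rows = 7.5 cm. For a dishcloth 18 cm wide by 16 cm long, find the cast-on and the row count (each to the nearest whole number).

Stitch gauge = 13/7.5 = 1.733 sts/cm; 18 × 1.733 = 31.20 → 31 sts.
Row gauge = 17/7.5 = 2.267 rows/cm; 16 × 2.267 = 36.27 → 36 rows.

Cast on 31 stitches and work 36 rows.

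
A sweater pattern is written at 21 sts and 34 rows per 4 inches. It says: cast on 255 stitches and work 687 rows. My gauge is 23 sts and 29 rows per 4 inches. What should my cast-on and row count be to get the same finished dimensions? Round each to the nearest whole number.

Stitches: 255 × 23/21 = 279.29 → 279.
Rows: 687 × 29/34 = 585.97 → 586.

Cast on 279 stitches; work 586 rows.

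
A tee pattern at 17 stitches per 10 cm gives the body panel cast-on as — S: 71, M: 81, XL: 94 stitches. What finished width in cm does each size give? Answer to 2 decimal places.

S 41.76 cm; M 47.65 cm; XL 55.29 cm.

17/10 = 1.7 sts per cm.
S: 71 / 1.7 = 41.765 → 41.76 cm.
M: 81 / 1.7 = 47.647 → 47.65 cm.
XL: 94 / 1.7 = 55.294 → 55.29 cm.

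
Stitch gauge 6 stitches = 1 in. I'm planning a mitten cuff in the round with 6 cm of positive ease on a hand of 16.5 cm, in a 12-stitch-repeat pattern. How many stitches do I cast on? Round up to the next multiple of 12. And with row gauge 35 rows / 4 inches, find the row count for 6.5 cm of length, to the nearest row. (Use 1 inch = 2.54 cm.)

Cast on 60 stitches; work 22 rows.

Finished = 16.5 + 6 = 22.5 cm.
22.5 cm × 1/2.54 = 8.86 inches.
6/1 = 6 sts per in; 8.86 × 6 = 53.15 sts.
Next multiple of 12 → 60.
6.5 cm = 2.56 inches; × 8.75 = 22.39 → 22 rows.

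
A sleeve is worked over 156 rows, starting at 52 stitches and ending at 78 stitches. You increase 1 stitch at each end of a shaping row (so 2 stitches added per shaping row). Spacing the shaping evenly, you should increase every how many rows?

Stitches to add: |78 − 52| = 26.
Shaping rows needed: 26 / 2 = 13.
156 rows / 13 = every 12 rows.

Increase every 12th row.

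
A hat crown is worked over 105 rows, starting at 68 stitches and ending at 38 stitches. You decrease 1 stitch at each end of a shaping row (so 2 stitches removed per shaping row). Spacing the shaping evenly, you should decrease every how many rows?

Stitches to remove: |38 − 68| = 30.
Shaping rows needed: 30 / 2 = 15.
105 rows / 15 = every 7 rows.

Decrease every 7th row.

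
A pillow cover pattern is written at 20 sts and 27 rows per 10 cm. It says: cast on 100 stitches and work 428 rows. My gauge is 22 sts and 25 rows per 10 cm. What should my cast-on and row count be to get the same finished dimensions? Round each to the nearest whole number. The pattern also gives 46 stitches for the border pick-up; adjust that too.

Stitches: 100 × 22/20 = 110.00 → 110.
Rows: 428 × 25/27 = 396.30 → 396.
border pick-up: 46 × 22/20 = 50.60 → 51.

Cast on 110 stitches; work 396 rows; border pick-up 51 stitches.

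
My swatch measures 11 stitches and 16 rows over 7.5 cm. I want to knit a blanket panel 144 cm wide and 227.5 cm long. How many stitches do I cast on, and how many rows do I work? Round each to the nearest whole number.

Cast on 211 stitches and work 485 rows.

Stitch gauge = 11/7.5 = 1.467 sts/cm; 144 × 1.467 = 211.20 → 211 sts.
Row gauge = 16/7.5 = 2.133 rows/cm; 227.5 × 2.133 = 485.33 → 485 rows.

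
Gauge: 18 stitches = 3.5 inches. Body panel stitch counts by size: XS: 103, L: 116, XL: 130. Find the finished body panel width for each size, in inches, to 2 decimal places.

XS 20.03 inches; L 22.56 inches; XL 25.28 inches.

18/3.5 = 5.143 sts per in.
XS: 103 / 5.143 = 20.028 → 20.03 in.
L: 116 / 5.143 = 22.556 → 22.56 in.
XL: 130 / 5.143 = 25.278 → 25.28 in.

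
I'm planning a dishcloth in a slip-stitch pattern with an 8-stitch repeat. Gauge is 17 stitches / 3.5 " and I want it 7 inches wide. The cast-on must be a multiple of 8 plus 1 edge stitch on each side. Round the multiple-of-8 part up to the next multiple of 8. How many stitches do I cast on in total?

17 / 3.5 = 4.857 sts per inch.
7 × 4.857 = 34.00 sts.
Less 2 edge sts → 32.00 for the repeat.
Next multiple of 8: 32.
Add back 2 edge sts → 34.

CO 34 sts.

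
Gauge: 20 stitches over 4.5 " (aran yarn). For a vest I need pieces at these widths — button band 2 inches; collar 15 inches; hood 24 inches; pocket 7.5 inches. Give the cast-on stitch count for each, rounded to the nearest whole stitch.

Rate = 20/4.5 = 4.444 sts per in.
button band: 2 × 4.444 = 8.89 → 9.
collar: 15 × 4.444 = 66.67 → 67.
hood: 24 × 4.444 = 106.67 → 107.
pocket: 7.5 × 4.444 = 33.33 → 33.

button band 9; collar 67; hood 107; pocket 33.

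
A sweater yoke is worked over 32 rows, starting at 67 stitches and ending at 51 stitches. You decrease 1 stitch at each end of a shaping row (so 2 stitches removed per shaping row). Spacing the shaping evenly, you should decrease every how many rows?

Stitches to remove: |51 − 67| = 16.
Shaping rows needed: 16 / 2 = 8.
32 rows / 8 = every 4 rows.

Decrease every 4th row.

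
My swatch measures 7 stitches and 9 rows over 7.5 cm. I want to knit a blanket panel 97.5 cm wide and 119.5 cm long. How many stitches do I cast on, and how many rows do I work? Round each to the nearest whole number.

Stitch gauge = 7/7.5 = 0.933 sts/cm; 97.5 × 0.933 = 91.00 → 91 sts.
Row gauge = 9/7.5 = 1.2 rows/cm; 119.5 × 1.2 = 143.40 → 143 rows.

Cast on 91 stitches and work 143 rows.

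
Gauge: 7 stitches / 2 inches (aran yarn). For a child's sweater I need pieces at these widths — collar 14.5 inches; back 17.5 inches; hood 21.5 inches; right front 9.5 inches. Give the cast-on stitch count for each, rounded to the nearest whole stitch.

collar 51; back 61; hood 75; right front 33.

Rate = 7/2 = 3.5 sts per in.
collar: 14.5 × 3.5 = 50.75 → 51.
back: 17.5 × 3.5 = 61.25 → 61.
hood: 21.5 × 3.5 = 75.25 → 75.
right front: 9.5 × 3.5 = 33.25 → 33.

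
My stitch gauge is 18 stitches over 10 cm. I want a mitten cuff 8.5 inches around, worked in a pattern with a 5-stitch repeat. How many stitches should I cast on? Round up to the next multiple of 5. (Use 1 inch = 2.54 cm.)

8.5 in = 8.5 × 2.54 = 21.59 cm.
18 / 10 = 1.8 sts/cm.
21.59 × 1.8 = 38.86 sts.
→ 40.

Cast on 40 stitches.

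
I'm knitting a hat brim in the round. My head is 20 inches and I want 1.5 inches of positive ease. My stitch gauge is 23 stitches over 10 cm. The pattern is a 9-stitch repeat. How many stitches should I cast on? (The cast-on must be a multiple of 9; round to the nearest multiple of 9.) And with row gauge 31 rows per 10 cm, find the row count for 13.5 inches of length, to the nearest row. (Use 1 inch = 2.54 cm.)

Finished = 20 + 1.5 = 21.5 inches.
21.5 inches × 2.54 = 54.61 cm.
23/10 = 2.3 sts per cm; 54.61 × 2.3 = 125.60 sts.
Nearest multiple of 9 → 126.
13.5 inches = 34.29 cm; × 3.1 = 106.30 → 106 rows.

Cast on 126 stitches; work 106 rows.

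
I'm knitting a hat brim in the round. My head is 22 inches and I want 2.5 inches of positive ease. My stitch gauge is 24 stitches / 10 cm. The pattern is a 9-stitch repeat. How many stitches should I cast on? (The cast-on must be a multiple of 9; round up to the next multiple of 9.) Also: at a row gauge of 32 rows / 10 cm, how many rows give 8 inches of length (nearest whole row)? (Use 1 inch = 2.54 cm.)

Cast on 153 stitches; work 65 rows.

Finished = 22 + 2.5 = 24.5 inches.
24.5 inches × 2.54 = 62.23 cm.
24/10 = 2.4 sts per cm; 62.23 × 2.4 = 149.35 sts.
Next multiple of 9 → 153.
8 inches = 20.32 cm; × 3.2 = 65.02 → 65 rows.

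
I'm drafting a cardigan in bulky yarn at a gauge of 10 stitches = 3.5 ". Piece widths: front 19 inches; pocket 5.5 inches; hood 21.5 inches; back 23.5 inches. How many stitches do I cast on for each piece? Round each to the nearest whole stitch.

Rate = 10/3.5 = 2.857 sts per in.
front: 19 × 2.857 = 54.29 → 54.
pocket: 5.5 × 2.857 = 15.71 → 16.
hood: 21.5 × 2.857 = 61.43 → 61.
back: 23.5 × 2.857 = 67.14 → 67.

front 54; pocket 16; hood 61; back 67.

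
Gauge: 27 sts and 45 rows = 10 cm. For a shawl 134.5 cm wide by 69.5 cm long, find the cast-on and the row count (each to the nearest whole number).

Cast on 363 stitches and work 313 rows.

Stitch gauge = 27/10 = 2.7 sts/cm; 134.5 × 2.7 = 363.15 → 363 sts.
Row gauge = 45/10 = 4.5 rows/cm; 69.5 × 4.5 = 312.75 → 313 rows.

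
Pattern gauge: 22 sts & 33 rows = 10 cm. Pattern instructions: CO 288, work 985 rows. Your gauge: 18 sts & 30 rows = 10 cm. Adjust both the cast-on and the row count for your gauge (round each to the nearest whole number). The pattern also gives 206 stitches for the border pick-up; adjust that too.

Stitches: 288 × 18/22 = 235.64 → 236.
Rows: 985 × 30/33 = 895.45 → 895.
border pick-up: 206 × 18/22 = 168.55 → 169.

Cast on 236 stitches; work 895 rows; border pick-up 169 stitches.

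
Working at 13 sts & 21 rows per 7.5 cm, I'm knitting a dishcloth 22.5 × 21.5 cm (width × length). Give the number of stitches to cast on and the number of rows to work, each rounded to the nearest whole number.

Cast on 39 stitches and work 60 rows.

Stitch gauge = 13/7.5 = 1.733 sts/cm; 22.5 × 1.733 = 39.00 → 39 sts.
Row gauge = 21/7.5 = 2.8 rows/cm; 21.5 × 2.8 = 60.20 → 60 rows.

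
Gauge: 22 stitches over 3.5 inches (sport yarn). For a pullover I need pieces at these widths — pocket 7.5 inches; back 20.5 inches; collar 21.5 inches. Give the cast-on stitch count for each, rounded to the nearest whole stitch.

Rate = 22/3.5 = 6.286 sts per in.
pocket: 7.5 × 6.286 = 47.14 → 47.
back: 20.5 × 6.286 = 128.86 → 129.
collar: 21.5 × 6.286 = 135.14 → 135.

pocket 47; back 129; collar 135.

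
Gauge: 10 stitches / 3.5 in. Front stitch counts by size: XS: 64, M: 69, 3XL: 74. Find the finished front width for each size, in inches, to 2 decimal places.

10/3.5 = 2.857 sts per in.
XS: 64 / 2.857 = 22.400 → 22.40 in.
M: 69 / 2.857 = 24.150 → 24.15 in.
3XL: 74 / 2.857 = 25.900 → 25.90 in.

XS 22.40 inches; M 24.15 inches; 3XL 25.90 inches.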